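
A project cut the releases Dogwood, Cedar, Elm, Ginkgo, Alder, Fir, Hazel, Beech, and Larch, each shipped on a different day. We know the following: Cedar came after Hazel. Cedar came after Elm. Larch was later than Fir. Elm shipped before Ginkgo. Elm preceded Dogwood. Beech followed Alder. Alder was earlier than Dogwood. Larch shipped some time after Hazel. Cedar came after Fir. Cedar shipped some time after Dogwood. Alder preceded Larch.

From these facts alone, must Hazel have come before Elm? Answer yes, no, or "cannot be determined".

cannot be determined

No chain of stated constraints runs from Hazel to Elm, and none runs from Elm to Hazel either.
So the relative order of Hazel and Elm is not fixed by the given facts.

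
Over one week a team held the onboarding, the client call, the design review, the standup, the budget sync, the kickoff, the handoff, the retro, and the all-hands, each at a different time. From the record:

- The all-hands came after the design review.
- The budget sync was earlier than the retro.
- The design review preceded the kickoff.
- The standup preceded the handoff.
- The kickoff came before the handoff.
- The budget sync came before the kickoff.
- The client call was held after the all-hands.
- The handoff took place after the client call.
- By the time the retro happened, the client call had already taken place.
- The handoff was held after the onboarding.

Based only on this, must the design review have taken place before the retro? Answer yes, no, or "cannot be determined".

yes

Chain the constraints: the design review → the all-hands → the client call → the retro. Each link is directly stated, so the design review comes before the retro.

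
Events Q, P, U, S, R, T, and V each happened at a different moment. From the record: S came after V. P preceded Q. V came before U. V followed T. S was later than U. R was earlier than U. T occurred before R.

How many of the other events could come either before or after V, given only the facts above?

3

Forced before V: T; forced after V: S and U.
That leaves P, Q, and R with no forced order relative to V — 3.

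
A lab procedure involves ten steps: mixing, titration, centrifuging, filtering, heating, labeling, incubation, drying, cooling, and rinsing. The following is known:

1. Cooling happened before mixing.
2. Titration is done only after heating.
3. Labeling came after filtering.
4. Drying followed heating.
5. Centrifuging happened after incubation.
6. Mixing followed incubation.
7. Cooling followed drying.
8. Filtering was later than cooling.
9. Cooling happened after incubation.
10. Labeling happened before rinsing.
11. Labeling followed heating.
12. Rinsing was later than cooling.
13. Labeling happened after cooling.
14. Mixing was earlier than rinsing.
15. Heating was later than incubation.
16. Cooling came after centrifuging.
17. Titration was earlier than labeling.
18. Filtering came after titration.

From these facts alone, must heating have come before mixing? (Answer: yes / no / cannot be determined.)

yes

Chain the constraints: heating → drying → cooling → mixing. Each link is directly stated, so heating comes before mixing.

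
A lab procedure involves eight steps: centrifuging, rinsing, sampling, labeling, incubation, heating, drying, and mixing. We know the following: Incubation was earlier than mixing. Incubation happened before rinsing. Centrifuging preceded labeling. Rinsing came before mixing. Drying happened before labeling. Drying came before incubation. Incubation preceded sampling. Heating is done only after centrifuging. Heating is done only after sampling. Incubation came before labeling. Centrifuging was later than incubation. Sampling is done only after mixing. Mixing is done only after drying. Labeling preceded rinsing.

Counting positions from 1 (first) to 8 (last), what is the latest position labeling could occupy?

Labeling must come before heating, mixing, rinsing, and sampling — 4 steps forced after it.
Everything else can be placed before labeling in some valid order, so labeling can sit as late as position 8 − 4 = 4.

4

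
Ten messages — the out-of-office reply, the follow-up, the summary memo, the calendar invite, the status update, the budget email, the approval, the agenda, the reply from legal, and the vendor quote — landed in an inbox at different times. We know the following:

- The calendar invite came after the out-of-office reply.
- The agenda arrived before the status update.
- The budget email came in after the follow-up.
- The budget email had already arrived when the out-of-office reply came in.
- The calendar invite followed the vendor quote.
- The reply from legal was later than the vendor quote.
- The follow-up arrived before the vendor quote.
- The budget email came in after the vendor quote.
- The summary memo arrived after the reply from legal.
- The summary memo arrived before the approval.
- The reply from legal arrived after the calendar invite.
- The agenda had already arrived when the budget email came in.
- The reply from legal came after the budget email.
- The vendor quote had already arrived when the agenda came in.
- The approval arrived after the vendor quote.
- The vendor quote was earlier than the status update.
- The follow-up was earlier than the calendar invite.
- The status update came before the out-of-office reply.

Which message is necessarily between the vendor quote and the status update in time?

Tracing the constraints gives the vendor quote → the agenda → the status update, so the agenda sits after the vendor quote and before the status update.
No other message is forced both after the vendor quote and before the status update.

the agenda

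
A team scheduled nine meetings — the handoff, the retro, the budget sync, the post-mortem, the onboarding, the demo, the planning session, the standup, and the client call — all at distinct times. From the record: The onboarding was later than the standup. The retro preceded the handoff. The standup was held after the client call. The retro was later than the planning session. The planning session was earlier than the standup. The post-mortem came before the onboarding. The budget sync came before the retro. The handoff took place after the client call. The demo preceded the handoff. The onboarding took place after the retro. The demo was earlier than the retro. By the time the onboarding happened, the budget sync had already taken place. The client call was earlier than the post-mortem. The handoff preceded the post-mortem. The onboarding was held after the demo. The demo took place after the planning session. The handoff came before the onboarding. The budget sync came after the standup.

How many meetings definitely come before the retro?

Directly stated before the retro: the budget sync, the demo, and the planning session.
The client call reaches the retro via the client call → the standup → the budget sync → the retro.
The standup reaches the retro via the standup → the budget sync → the retro.
No chain forces the onboarding (or any of the others) ahead of the retro.
That's the budget sync, the client call, the demo, the planning session, and the standup — 5 in all.

5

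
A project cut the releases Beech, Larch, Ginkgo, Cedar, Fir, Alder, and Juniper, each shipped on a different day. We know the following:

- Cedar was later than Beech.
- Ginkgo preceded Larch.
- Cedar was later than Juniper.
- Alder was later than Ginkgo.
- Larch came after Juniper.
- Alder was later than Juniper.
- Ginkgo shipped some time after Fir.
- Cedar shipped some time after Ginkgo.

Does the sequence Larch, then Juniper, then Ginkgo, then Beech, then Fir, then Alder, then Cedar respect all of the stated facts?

no

The constraints require Juniper before Larch, but in the proposed sequence Larch appears ahead of Juniper. That one violation is enough.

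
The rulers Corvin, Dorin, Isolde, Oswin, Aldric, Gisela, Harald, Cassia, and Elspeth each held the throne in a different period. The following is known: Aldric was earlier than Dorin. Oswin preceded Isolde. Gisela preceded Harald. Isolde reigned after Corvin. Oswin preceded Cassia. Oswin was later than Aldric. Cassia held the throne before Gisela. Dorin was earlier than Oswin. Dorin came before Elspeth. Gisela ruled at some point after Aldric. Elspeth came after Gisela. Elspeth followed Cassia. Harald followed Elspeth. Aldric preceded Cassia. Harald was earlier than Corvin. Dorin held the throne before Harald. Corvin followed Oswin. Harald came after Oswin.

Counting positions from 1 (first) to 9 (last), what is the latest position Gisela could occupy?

Gisela must come before Corvin, Elspeth, Harald, and Isolde — 4 rulers forced after them.
Everything else can be placed before Gisela in some valid order, so Gisela can sit as late as position 9 − 4 = 5.

5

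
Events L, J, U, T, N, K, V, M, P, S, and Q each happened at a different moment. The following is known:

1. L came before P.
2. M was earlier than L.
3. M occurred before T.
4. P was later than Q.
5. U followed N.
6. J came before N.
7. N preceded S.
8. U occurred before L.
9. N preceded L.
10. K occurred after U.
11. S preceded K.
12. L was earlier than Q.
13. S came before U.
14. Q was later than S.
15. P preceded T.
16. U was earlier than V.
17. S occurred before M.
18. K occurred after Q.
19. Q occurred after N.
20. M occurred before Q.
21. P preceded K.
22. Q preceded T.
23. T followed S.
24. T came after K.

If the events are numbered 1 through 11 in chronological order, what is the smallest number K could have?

9

J, L, M, N, P, Q, S, and U must all come before K — 8 forced predecessors.
Nothing else is forced ahead of K, so its earliest slot is position 8 + 1 = 9.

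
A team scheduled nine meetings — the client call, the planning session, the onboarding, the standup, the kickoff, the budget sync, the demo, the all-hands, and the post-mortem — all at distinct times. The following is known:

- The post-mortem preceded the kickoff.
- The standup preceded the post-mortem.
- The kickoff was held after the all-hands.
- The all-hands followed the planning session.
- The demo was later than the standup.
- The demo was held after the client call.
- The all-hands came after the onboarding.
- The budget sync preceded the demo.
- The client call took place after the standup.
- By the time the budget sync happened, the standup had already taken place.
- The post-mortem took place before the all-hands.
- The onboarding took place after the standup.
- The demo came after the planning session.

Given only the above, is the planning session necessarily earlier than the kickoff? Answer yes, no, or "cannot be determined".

Chain the constraints: the planning session → the all-hands → the kickoff. Each link is directly stated, so the planning session comes before the kickoff.

yes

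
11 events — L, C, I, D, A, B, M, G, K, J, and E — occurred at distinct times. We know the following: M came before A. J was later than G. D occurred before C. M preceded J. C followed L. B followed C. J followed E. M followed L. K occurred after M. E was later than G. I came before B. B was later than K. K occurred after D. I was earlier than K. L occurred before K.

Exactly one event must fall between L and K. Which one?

M

Tracing the constraints gives L → M → K, so M sits after L and before K.
No other event is forced both after L and before K.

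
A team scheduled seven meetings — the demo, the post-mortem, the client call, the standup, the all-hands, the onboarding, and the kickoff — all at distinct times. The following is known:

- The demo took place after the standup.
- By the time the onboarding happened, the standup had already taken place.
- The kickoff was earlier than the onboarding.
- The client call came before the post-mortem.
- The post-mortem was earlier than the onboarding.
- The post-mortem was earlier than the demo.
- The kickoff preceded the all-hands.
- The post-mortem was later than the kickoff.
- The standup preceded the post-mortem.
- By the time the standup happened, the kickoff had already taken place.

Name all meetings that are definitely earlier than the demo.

Directly stated before the demo: the post-mortem and the standup.
The client call reaches the demo via the client call → the post-mortem → the demo.
The kickoff reaches the demo via the kickoff → the post-mortem → the demo.
No chain forces the onboarding (or any of the others) ahead of the demo.

the client call, the kickoff, the post-mortem, the standup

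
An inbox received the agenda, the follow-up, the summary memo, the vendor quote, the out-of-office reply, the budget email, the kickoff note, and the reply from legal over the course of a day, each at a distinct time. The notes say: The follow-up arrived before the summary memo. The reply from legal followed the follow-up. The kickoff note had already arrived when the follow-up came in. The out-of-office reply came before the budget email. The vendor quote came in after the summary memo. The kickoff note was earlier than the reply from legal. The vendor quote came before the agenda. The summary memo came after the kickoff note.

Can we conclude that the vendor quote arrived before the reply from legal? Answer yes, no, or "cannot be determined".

No chain of stated constraints runs from the vendor quote to the reply from legal, and none runs from the reply from legal to the vendor quote either.
So the relative order of the vendor quote and the reply from legal is not fixed by the given facts.

cannot be determined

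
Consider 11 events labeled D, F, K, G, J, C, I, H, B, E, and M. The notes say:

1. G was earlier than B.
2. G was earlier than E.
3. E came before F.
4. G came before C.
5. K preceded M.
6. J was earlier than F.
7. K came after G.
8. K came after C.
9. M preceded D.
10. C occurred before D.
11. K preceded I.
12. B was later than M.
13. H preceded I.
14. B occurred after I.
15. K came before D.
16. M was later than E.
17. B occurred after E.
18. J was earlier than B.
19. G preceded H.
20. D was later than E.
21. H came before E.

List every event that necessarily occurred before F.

Directly stated before F: E and J.
G reaches F via G → E → F.
H reaches F via H → E → F.

E, G, H, J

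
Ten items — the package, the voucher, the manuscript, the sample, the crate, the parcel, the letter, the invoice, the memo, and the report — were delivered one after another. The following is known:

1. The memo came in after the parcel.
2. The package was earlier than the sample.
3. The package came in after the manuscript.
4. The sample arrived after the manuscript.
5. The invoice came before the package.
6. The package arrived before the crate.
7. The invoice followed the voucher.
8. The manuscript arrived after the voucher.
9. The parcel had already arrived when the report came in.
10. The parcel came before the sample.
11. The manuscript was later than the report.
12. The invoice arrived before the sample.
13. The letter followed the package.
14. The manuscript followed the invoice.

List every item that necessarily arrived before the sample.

Directly stated before the sample: the invoice, the manuscript, the package, and the parcel.
The report reaches the sample via the report → the manuscript → the sample.
The voucher reaches the sample via the voucher → the invoice → the sample.
No chain forces the crate (or any of the others) ahead of the sample.

the invoice, the manuscript, the package, the parcel, the report, the voucher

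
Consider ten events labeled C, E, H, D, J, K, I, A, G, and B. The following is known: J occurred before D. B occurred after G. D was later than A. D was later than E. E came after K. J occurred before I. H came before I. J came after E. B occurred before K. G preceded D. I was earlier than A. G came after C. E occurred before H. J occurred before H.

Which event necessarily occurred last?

D

Every other event has a chain of constraints placing it before D, so D is last.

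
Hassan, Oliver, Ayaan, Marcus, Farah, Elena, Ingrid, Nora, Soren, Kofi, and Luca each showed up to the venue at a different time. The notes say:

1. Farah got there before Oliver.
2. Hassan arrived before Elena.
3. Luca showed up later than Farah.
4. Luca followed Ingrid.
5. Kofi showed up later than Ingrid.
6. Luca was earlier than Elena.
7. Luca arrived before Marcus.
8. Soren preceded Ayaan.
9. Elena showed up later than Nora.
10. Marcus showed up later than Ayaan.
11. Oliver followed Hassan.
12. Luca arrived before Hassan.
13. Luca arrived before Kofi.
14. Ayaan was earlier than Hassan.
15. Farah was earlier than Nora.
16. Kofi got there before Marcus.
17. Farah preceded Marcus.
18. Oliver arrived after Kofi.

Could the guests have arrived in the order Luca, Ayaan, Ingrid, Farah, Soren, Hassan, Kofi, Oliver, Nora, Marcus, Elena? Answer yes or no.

The constraints require Ingrid before Luca, but in the proposed sequence Luca appears ahead of Ingrid. That one violation is enough.

no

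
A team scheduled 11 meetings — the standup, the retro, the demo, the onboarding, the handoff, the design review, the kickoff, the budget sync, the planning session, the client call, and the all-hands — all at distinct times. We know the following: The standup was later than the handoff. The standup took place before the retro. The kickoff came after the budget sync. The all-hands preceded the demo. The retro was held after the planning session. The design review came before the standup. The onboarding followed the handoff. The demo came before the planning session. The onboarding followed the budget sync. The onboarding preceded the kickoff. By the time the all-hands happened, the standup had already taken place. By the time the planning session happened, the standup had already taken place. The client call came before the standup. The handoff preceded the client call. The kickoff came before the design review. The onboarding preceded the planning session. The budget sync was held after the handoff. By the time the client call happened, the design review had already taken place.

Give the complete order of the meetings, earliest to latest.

The constraints fix every adjacent pair, so only one ordering works:
the handoff → the budget sync → the onboarding → the kickoff → the design review → the client call → the standup → the all-hands → the demo → the planning session → the retro.

the handoff, the budget sync, the onboarding, the kickoff, the design review, the client call, the standup, the all-hands, the demo, the planning session, the retro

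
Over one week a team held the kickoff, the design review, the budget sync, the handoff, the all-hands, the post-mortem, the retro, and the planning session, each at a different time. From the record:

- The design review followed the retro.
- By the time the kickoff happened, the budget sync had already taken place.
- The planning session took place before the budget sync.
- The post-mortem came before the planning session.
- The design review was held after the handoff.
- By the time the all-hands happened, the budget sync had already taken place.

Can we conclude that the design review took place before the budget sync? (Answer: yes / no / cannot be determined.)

cannot be determined

No chain of stated constraints runs from the design review to the budget sync, and none runs from the budget sync to the design review either.
So the relative order of the design review and the budget sync is not fixed by the given facts.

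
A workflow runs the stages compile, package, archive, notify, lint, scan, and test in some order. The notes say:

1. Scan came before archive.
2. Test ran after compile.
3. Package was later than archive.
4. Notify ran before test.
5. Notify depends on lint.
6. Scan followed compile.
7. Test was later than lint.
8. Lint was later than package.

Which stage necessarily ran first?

Compile has a chain of constraints placing it before every other stage, so compile must be first.

compile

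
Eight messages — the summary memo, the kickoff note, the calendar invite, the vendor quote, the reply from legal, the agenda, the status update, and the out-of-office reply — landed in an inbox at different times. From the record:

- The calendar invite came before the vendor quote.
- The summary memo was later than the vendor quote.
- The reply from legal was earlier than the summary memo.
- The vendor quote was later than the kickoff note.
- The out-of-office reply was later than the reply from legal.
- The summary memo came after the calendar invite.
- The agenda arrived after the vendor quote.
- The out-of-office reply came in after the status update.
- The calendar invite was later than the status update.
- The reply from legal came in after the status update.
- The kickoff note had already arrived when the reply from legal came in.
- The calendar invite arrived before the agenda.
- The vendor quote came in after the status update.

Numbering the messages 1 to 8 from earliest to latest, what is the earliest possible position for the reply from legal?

The kickoff note and the status update must both come before the reply from legal — 2 forced predecessors.
Nothing else is forced ahead of the reply from legal, so its earliest slot is position 2 + 1 = 3.

3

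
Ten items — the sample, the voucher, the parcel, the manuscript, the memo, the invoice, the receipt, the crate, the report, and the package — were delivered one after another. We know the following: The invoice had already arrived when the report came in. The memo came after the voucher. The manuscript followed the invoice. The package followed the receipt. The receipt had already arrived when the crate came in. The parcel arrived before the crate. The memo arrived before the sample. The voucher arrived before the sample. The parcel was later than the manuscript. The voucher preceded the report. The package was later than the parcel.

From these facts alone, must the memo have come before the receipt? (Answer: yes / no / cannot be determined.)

cannot be determined

No chain of stated constraints runs from the memo to the receipt, and none runs from the receipt to the memo either.
So the relative order of the memo and the receipt is not fixed by the given facts.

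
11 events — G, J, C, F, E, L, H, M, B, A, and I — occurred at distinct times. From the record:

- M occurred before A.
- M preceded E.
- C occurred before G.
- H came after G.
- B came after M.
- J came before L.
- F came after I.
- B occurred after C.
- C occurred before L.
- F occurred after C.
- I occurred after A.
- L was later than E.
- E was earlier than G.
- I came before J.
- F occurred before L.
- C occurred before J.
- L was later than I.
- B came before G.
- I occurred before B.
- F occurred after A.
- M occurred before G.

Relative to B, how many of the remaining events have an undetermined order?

Forced before B: A, C, I, and M; forced after B: G and H.
That leaves E, F, J, and L with no forced order relative to B — 4.

4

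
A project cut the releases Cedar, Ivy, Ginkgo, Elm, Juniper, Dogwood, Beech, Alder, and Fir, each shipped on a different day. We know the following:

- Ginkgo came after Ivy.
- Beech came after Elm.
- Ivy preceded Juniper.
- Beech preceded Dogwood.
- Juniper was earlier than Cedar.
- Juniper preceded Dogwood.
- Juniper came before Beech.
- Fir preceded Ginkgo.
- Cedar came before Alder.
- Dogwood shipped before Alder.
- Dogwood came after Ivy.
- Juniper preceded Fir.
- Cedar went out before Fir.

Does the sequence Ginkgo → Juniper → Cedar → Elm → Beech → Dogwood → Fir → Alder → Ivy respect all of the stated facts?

The constraints require Fir before Ginkgo, but in the proposed sequence Ginkgo appears ahead of Fir. That one violation is enough.

no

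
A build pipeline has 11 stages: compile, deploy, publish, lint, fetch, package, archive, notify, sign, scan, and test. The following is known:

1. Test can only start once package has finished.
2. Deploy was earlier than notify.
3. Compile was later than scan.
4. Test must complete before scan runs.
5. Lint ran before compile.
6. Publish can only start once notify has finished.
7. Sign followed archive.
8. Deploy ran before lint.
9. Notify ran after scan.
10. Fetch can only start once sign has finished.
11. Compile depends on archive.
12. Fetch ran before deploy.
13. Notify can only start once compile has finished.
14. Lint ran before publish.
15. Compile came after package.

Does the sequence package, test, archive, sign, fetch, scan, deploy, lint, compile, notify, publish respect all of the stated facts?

yes

Check each stated constraint against the proposed order — e.g. archive is ahead of compile; package is ahead of compile. Every pair is in the required order; nothing is violated.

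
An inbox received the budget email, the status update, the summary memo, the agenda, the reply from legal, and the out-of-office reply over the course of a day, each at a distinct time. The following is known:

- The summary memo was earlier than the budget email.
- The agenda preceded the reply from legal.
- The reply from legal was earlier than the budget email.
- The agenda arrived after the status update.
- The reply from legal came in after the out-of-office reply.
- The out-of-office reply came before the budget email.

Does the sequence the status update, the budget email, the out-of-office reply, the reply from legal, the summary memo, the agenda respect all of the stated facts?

The constraints require the agenda before the reply from legal, but in the proposed sequence the reply from legal appears ahead of the agenda. That one violation is enough.

no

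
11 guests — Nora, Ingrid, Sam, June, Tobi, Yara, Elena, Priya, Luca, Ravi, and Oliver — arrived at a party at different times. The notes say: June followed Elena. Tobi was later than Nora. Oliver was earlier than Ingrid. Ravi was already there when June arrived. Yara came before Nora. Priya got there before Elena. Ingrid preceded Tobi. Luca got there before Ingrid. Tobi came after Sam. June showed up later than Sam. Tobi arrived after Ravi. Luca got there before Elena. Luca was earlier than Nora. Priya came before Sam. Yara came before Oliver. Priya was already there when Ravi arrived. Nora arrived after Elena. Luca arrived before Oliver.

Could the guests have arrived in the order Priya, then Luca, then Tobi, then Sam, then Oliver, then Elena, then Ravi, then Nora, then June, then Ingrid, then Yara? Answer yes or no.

The constraints require Ingrid before Tobi, but in the proposed sequence Tobi appears ahead of Ingrid. That one violation is enough.

no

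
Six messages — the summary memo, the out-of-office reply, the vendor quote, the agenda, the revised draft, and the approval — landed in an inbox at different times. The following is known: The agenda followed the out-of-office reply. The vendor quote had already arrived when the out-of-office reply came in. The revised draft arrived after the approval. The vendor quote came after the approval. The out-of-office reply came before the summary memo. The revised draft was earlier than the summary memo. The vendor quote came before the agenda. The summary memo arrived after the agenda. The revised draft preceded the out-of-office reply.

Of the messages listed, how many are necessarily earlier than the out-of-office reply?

Directly stated before the out-of-office reply: the revised draft and the vendor quote.
The approval reaches the out-of-office reply via the approval → the vendor quote → the out-of-office reply.
That's the approval, the revised draft, and the vendor quote — 3 in all.

3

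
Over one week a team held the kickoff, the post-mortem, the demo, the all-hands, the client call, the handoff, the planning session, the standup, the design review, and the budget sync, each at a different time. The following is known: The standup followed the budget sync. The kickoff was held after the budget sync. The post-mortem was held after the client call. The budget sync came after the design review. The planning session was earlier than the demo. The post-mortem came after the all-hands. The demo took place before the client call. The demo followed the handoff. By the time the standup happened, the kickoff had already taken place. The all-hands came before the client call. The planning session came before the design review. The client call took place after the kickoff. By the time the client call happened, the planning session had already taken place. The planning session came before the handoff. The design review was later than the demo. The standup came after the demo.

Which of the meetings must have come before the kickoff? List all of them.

the budget sync, the demo, the design review, the handoff, the planning session

Directly stated before the kickoff: the budget sync.
The demo reaches the kickoff via the demo → the design review → the budget sync → the kickoff.
The design review reaches the kickoff via the design review → the budget sync → the kickoff.
The handoff reaches the kickoff via the handoff → the demo → the design review → the budget sync → the kickoff.
Likewise the planning session reaches the kickoff by chaining the stated constraints.
No chain forces the post-mortem (or any of the others) ahead of the kickoff.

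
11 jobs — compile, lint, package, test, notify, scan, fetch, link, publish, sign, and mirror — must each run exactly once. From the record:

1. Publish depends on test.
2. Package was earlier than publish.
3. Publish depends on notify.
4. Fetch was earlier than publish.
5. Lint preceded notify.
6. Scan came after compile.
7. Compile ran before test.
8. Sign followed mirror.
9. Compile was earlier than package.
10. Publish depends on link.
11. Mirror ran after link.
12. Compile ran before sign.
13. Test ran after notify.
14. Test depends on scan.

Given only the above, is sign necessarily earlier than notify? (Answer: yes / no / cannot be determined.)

No chain of stated constraints runs from sign to notify, and none runs from notify to sign either.
So the relative order of sign and notify is not fixed by the given facts.

cannot be determined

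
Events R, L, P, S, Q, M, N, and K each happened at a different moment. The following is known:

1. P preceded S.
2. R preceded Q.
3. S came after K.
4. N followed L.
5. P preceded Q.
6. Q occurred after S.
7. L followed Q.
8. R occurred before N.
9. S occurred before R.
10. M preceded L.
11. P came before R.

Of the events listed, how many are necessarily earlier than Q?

4

Directly stated before Q: P, R, and S.
K reaches Q via K → S → Q.
No chain forces L (or any of the others) ahead of Q.
That's K, P, R, and S — 4 in all.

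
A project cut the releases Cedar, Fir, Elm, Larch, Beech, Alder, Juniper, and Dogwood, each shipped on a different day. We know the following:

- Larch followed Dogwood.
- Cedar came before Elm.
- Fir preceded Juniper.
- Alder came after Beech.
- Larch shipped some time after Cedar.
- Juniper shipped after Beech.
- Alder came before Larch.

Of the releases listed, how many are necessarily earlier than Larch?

Directly stated before Larch: Alder, Cedar, and Dogwood.
Beech reaches Larch via Beech → Alder → Larch.
No chain forces Juniper (or any of the others) ahead of Larch.
That's Alder, Beech, Cedar, and Dogwood — 4 in all.

4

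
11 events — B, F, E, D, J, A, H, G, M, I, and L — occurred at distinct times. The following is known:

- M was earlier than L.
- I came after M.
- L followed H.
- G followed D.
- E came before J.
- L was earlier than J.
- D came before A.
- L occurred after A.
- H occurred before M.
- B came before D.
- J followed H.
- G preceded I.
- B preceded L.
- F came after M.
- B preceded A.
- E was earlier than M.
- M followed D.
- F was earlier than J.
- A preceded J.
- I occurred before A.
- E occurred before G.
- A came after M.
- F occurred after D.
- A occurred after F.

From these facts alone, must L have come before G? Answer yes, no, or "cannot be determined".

Tracing the constraints gives G → I → A → L, so G must come before L.
That means L cannot be before G.

no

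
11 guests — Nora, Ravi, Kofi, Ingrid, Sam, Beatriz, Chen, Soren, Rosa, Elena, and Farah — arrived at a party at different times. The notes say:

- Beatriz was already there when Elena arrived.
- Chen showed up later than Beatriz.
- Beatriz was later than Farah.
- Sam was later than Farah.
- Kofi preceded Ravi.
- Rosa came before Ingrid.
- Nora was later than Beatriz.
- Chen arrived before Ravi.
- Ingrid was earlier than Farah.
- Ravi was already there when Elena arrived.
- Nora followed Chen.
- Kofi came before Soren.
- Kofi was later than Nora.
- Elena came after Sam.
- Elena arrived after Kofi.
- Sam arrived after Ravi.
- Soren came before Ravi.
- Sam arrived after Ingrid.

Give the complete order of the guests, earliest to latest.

Rosa, Ingrid, Farah, Beatriz, Chen, Nora, Kofi, Soren, Ravi, Sam, Elena

The constraints fix every adjacent pair, so only one ordering works:
Rosa → Ingrid → Farah → Beatriz → Chen → Nora → Kofi → Soren → Ravi → Sam → Elena.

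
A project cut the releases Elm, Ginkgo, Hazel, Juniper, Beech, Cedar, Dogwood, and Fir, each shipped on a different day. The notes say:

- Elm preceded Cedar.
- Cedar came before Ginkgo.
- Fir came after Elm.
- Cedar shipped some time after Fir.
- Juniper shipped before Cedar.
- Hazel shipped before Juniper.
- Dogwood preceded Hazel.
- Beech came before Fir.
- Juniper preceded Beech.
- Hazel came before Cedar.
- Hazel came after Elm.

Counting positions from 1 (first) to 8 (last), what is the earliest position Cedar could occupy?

Beech, Dogwood, Elm, Fir, Hazel, and Juniper must all come before Cedar — 6 forced predecessors.
Nothing else is forced ahead of Cedar, so its earliest slot is position 6 + 1 = 7.

7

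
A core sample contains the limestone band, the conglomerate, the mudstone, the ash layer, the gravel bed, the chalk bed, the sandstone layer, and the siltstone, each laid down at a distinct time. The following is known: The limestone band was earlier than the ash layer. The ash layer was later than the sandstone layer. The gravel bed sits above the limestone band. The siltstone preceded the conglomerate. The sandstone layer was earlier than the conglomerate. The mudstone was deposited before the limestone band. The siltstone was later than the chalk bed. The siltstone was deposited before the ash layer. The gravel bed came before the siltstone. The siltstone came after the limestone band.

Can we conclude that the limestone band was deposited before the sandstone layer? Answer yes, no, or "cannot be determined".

cannot be determined

No chain of stated constraints runs from the limestone band to the sandstone layer, and none runs from the sandstone layer to the limestone band either.
So the relative order of the limestone band and the sandstone layer is not fixed by the given facts.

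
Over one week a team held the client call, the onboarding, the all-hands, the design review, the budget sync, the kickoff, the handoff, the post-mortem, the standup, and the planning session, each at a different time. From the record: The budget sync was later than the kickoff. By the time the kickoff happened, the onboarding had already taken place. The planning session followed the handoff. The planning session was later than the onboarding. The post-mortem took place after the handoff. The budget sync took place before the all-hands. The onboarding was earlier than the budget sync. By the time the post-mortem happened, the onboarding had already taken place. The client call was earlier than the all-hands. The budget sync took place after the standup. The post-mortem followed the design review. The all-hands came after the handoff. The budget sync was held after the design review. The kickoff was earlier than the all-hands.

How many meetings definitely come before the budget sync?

4

Directly stated before the budget sync: the design review, the kickoff, the onboarding, and the standup.
No chain forces the post-mortem (or any of the others) ahead of the budget sync.
That's the design review, the kickoff, the onboarding, and the standup — 4 in all.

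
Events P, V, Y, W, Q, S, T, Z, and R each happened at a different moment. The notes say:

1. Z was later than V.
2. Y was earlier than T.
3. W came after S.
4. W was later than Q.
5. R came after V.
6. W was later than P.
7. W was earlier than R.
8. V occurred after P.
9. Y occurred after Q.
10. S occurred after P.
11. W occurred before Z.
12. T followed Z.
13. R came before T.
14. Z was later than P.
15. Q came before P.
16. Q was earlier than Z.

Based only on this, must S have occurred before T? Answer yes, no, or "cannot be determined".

Chain the constraints: S → W → Z → T. Each link is directly stated, so S comes before T.

yes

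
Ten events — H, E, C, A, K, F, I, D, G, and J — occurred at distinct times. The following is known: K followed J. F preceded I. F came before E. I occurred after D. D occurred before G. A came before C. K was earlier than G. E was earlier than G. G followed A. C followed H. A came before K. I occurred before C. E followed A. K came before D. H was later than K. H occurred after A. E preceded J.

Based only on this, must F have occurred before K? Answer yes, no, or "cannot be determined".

Chain the constraints: F → E → J → K. Each link is directly stated, so F comes before K.

yes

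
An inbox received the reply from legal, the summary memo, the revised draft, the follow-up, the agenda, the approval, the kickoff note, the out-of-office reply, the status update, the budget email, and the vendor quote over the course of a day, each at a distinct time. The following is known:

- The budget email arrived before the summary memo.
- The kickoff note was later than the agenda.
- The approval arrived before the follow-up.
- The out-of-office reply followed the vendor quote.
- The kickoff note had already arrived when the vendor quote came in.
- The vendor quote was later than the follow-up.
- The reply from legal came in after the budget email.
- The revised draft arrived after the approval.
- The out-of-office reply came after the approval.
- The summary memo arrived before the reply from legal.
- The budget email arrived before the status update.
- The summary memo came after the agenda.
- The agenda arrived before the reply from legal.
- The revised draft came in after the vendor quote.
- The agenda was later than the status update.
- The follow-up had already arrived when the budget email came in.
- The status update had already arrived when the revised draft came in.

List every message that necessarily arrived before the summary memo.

Directly stated before the summary memo: the agenda and the budget email.
The approval reaches the summary memo via the approval → the follow-up → the budget email → the summary memo.
The follow-up reaches the summary memo via the follow-up → the budget email → the summary memo.
The status update reaches the summary memo via the status update → the agenda → the summary memo.

the agenda, the approval, the budget email, the follow-up, the status update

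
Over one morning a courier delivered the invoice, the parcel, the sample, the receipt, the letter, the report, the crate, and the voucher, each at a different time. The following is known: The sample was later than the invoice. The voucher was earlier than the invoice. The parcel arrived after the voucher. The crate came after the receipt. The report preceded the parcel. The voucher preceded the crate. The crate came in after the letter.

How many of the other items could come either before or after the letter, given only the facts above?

6

Forced after the letter: the crate.
That leaves the invoice, the parcel, the receipt, the report, the sample, and the voucher with no forced order relative to the letter — 6.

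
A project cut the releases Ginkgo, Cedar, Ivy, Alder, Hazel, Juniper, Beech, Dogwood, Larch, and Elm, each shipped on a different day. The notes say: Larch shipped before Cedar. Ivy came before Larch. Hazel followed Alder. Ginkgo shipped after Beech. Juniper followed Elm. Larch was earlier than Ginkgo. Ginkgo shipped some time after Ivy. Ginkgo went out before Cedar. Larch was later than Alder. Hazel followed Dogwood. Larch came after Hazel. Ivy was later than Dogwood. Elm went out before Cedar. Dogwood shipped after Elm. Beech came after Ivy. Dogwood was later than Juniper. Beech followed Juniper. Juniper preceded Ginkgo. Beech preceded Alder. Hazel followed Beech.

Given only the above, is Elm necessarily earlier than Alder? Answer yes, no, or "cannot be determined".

yes

Chain the constraints: Elm → Juniper → Beech → Alder. Each link is directly stated, so Elm comes before Alder.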